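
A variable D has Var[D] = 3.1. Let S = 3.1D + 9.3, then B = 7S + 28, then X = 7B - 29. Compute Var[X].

Var[X] = 71528.191

Var[S] = 3.1²·3.1 = 29.791.
Var[B] = 7²·29.791 = 1459.759.
Var[X] = 7²·1459.759 = 71528.191.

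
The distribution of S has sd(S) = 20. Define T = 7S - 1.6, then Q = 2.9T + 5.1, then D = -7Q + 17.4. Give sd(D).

sd(T) = |7|·20 = 140.
sd(Q) = |2.9|·140 = 406.
sd(D) = |-7|·406 = 2842.

sd(D) = 2842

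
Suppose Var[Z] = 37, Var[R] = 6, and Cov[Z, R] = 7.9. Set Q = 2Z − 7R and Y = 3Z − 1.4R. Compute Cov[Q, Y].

Cov[Q, Y] = 92.78

By bilinearity, Cov[Q, Y] = ac·Var[Z] + bd·Var[R] + (ad+bc)·Cov[Z, R], with a=2, b=-7, c=3, d=-1.4.
ac·Var[Z] = 2·3·37 = 222
bd·Var[R] = (-7)·(-1.4)·6 = 58.8
(ad+bc)·Cov[Z, R] = (-23.8)·7.9 = -188.02
Cov[Q, Y] = 222 + 58.8 + (-188.02) = 92.78.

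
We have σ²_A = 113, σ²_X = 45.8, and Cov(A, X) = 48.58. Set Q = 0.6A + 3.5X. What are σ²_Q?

σ²_Q = a²·σ²_A + b²·σ²_X + 2ab·Cov(A, X) with a = 0.6, b = 3.5.
= 0.6²·113 + 3.5²·45.8 + 2·0.6·3.5·48.58
= 40.68 + 561.05 + 204.036 = 805.766.

σ²_Q = 805.766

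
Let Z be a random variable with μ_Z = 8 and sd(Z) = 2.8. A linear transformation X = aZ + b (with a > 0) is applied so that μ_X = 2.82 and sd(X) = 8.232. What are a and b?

a = 2.94, b = -20.7

sd(X) = a·sd(Z) (a > 0), so a = 8.232/2.8 = 2.94.
μ_X = a·μ_Z + b, so b = 2.82 − 2.94·8 = -20.7.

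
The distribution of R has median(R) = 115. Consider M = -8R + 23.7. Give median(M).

median(M) = -896.3

A linear map preserves order up to sign, so median(M) = a·median(R) + b = (-8)·115 + 23.7 = -896.3.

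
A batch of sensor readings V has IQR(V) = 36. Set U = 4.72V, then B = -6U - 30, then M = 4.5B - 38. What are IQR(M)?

IQR(U) = |4.72|·36 = 169.92.
IQR(B) = |-6|·169.92 = 1019.52.
IQR(M) = |4.5|·1019.52 = 4587.84.

IQR(M) = 4587.84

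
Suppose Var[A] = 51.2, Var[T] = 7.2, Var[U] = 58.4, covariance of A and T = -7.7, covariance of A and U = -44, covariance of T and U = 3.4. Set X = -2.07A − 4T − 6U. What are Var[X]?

Var[X] = a²·Var[A] + b²·Var[T] + c²·Var[U] + 2ab·covariance of A and T + 2ac·covariance of A and U + 2bc·covariance of T and U, with a = -2.07, b = -4, c = -6.
= 219.38688 + 115.2 + 2102.4 + (-127.512) + (-1092.96) + 163.2
= 1379.71488.

Var[X] = 1379.71488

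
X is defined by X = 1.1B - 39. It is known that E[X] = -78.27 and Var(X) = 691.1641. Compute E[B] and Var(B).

From X = 1.1B - 39: E[X] = a·E[B] + b, so E[B] = (E[X] − b)/a = (-78.27 − (-39))/1.1 = -35.7.
Var(X) = a²·Var(B), so Var(B) = 691.1641/1.1² = 571.21.

E[B] = -35.7, Var(B) = 571.21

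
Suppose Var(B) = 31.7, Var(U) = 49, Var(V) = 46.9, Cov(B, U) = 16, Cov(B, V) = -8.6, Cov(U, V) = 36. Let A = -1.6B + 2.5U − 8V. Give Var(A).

Var(A) = a²·Var(B) + b²·Var(U) + c²·Var(V) + 2ab·Cov(B, U) + 2ac·Cov(B, V) + 2bc·Cov(U, V), with a = -1.6, b = 2.5, c = -8.
= 81.152 + 306.25 + 3001.6 + (-128) + (-220.16) + (-1440)
= 1600.842.

Var(A) = 1600.842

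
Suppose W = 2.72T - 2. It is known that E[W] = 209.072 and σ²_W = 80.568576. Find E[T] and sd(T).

E[T] = 77.6, sd(T) = 3.3

From W = 2.72T - 2: E[W] = a·E[T] + b, so E[T] = (E[W] − b)/a = (209.072 − (-2))/2.72 = 77.6.
sd(W) = √80.568576 = 8.976.
sd(W) = |a|·sd(T), so sd(T) = 8.976/|2.72| = 3.3.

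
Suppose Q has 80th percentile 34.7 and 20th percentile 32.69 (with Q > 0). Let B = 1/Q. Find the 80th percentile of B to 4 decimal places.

80th percentile of B = 0.0306

1/Q is decreasing on Q > 0, so percentile order reverses: P_{80}(B) uses P_{20}(Q) = 32.69.
P_{80}(B) = 1/32.69 ≈ 0.0306.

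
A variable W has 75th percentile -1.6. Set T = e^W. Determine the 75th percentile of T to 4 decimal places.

e^W is increasing, so P_{75}(T) = g(P_{75}(W)) ≈ 0.2019.

75th percentile of T = 0.2019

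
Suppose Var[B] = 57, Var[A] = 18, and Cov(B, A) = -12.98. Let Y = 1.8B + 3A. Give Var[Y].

Var[Y] = a²·Var[B] + b²·Var[A] + 2ab·Cov(B, A) with a = 1.8, b = 3.
= 1.8²·57 + 3²·18 + 2·1.8·3·(-12.98)
= 184.68 + 162 + (-140.184) = 206.496.

Var[Y] = 206.496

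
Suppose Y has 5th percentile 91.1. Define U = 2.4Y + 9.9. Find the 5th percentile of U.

Since a = 2.4 > 0 the transformation is increasing, so the 5th percentile of U = a·(P_{5} of Y) + b = 2.4·91.1 + 9.9 = 228.54.

5th percentile of U = 228.54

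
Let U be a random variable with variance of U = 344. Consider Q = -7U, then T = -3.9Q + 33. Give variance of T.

variance of Q = (-7)²·344 = 16856.
variance of T = (-3.9)²·16856 = 256379.76.

variance of T = 256379.76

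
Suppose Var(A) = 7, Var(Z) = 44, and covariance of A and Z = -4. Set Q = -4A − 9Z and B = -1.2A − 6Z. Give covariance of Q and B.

covariance of Q and B = 2270.4

By bilinearity, covariance of Q and B = ac·Var(A) + bd·Var(Z) + (ad+bc)·covariance of A and Z, with a=-4, b=-9, c=-1.2, d=-6.
ac·Var(A) = (-4)·(-1.2)·7 = 33.6
bd·Var(Z) = (-9)·(-6)·44 = 2376
(ad+bc)·covariance of A and Z = (34.8)·(-4) = -139.2
covariance of Q and B = 33.6 + 2376 + (-139.2) = 2270.4.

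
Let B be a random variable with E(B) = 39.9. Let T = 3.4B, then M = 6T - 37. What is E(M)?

E(M) = 776.96

E(T) = 3.4·39.9 = 135.66.
E(M) = 6·135.66 + (-37) = 776.96.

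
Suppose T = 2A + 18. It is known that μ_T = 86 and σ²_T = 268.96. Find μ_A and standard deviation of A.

μ_A = 34, standard deviation of A = 8.2

From T = 2A + 18: μ_T = a·μ_A + b, so μ_A = (μ_T − b)/a = (86 − 18)/2 = 34.
standard deviation of T = √268.96 = 16.4.
standard deviation of T = |a|·standard deviation of A, so standard deviation of A = 16.4/|2| = 8.2.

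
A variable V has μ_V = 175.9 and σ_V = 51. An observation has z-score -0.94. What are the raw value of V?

V = μ_V + z·σ_V = 175.9 + (-0.94)·51 = 127.96.

V = 127.96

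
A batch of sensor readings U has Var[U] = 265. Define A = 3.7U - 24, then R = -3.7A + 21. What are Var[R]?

Var[A] = 3.7²·265 = 3627.85.
Var[R] = (-3.7)²·3627.85 = 49665.2665.

Var[R] = 49665.2665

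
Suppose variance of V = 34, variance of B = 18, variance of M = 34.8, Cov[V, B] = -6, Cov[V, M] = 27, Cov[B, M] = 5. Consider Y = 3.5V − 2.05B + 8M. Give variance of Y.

variance of Y = a²·variance of V + b²·variance of B + c²·variance of M + 2ab·Cov[V, B] + 2ac·Cov[V, M] + 2bc·Cov[B, M], with a = 3.5, b = -2.05, c = 8.
= 416.5 + 75.645 + 2227.2 + 86.1 + 1512 + (-164)
= 4153.445.

variance of Y = 4153.445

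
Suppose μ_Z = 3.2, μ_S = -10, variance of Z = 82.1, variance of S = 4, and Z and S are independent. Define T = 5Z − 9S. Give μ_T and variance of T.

μ_T = 106, variance of T = 2376.5

μ_T = 5·μ_Z + (-9)·μ_S = 5·3.2 + (-9)·(-10) = 106.
variance of T = a²·variance of Z + b²·variance of S + 2ab·Cov[Z, S] with a = 5, b = -9.
Independence gives Cov[Z, S] = 0.
= 5²·82.1 + (-9)²·4 + 2·5·(-9)·0
= 2052.5 + 324 + 0 = 2376.5.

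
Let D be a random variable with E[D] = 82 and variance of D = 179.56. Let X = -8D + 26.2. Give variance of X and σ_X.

X = -8D + 26.2 is linear with a = -8, b = 26.2.
variance of X = a²·variance of D = (-8)²·179.56 = 11491.84 (the additive constant 26.2 does not affect variance).
σ_D = √179.56 = 13.4.
σ_X = |a|·σ_D = |-8|·13.4 = 107.2.

variance of X = 11491.84, σ_X = 107.2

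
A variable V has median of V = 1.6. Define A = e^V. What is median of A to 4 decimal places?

median of A = 4.953

e^V is monotone on this domain, so median of A = exp(1.6) ≈ 4.953.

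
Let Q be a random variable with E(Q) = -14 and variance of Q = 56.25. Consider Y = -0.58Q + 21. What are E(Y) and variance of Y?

Y = -0.58Q + 21 is linear with a = -0.58, b = 21.
E(Y) = a·E(Q) + b = (-0.58)·(-14) + 21 = 29.12.
variance of Y = a²·variance of Q = (-0.58)²·56.25 = 18.9225 (the additive constant 21 does not affect variance).

E(Y) = 29.12, variance of Y = 18.9225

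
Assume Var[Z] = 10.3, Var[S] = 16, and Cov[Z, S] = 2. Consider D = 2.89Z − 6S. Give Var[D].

Var[D] = 592.66663

Var[D] = a²·Var[Z] + b²·Var[S] + 2ab·Cov[Z, S] with a = 2.89, b = -6.
= 2.89²·10.3 + (-6)²·16 + 2·2.89·(-6)·2
= 86.02663 + 576 + (-69.36) = 592.66663.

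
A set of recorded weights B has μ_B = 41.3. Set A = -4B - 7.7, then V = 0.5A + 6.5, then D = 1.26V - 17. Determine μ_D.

μ_D = -117.737

μ_A = (-4)·41.3 + (-7.7) = -172.9.
μ_V = 0.5·(-172.9) + 6.5 = -79.95.
μ_D = 1.26·(-79.95) + (-17) = -117.737.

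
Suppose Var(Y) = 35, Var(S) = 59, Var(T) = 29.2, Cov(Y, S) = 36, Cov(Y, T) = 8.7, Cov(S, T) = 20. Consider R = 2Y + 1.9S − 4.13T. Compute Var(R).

Var(R) = 667.04748

Var(R) = a²·Var(Y) + b²·Var(S) + c²·Var(T) + 2ab·Cov(Y, S) + 2ac·Cov(Y, T) + 2bc·Cov(S, T), with a = 2, b = 1.9, c = -4.13.
= 140 + 212.99 + 498.06148 + 273.6 + (-143.724) + (-313.88)
= 667.04748.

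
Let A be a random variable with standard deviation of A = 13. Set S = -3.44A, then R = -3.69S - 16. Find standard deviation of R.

standard deviation of R = 165.0168

standard deviation of S = |-3.44|·13 = 44.72.
standard deviation of R = |-3.69|·44.72 = 165.0168.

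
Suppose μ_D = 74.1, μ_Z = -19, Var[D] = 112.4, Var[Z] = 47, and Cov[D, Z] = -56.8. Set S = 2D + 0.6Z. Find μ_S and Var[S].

μ_S = 2·μ_D + 0.6·μ_Z = 2·74.1 + 0.6·(-19) = 136.8.
Var[S] = a²·Var[D] + b²·Var[Z] + 2ab·Cov[D, Z] with a = 2, b = 0.6.
= 2²·112.4 + 0.6²·47 + 2·2·0.6·(-56.8)
= 449.6 + 16.92 + (-136.32) = 330.2.

μ_S = 136.8, Var[S] = 330.2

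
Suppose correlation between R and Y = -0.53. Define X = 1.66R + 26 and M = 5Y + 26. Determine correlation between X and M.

Linear rescalings preserve correlation up to sign; here the slopes 1.66 and 5 have the same sign, so correlation between X and M = correlation between R and Y = -0.53.

correlation between X and M = -0.53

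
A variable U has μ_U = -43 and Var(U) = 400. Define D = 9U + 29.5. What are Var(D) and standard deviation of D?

D = 9U + 29.5 is linear with a = 9, b = 29.5.
Var(D) = a²·Var(U) = 9²·400 = 32400 (the additive constant 29.5 does not affect variance).
standard deviation of U = √400 = 20.
standard deviation of D = |a|·standard deviation of U = |9|·20 = 180.

Var(D) = 32400, standard deviation of D = 180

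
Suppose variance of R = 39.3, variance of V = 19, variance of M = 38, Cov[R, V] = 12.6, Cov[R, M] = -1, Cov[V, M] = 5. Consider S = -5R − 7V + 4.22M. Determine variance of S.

variance of S = 3219.0192

variance of S = a²·variance of R + b²·variance of V + c²·variance of M + 2ab·Cov[R, V] + 2ac·Cov[R, M] + 2bc·Cov[V, M], with a = -5, b = -7, c = 4.22.
= 982.5 + 931 + 676.7192 + 882 + 42.2 + (-295.4)
= 3219.0192.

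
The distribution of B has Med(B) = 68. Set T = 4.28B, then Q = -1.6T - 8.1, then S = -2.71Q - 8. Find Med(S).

Med(S) = 1275.90044

Med(T) = 4.28·68 = 291.04.
Med(Q) = (-1.6)·291.04 + (-8.1) = -473.764.
Med(S) = (-2.71)·(-473.764) + (-8) = 1275.90044.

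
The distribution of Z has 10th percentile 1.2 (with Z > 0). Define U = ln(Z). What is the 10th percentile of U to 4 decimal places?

ln(Z) is increasing, so P_{10}(U) = g(P_{10}(Z)) ≈ 0.1823.

10th percentile of U = 0.1823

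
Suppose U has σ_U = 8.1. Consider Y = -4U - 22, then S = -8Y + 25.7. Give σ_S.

σ_S = 259.2

σ_Y = |-4|·8.1 = 32.4.
σ_S = |-8|·32.4 = 259.2.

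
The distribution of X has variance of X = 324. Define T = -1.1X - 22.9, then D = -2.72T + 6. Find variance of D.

variance of D = 2900.468736

variance of T = (-1.1)²·324 = 392.04.
variance of D = (-2.72)²·392.04 = 2900.468736.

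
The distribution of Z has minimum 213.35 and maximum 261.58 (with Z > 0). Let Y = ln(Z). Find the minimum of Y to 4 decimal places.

min(Y) = 5.3629

ln(Z) is increasing on this domain, so min(Y) comes from min(Z) = 213.35: min(Y) = ln(213.35) ≈ 5.3629.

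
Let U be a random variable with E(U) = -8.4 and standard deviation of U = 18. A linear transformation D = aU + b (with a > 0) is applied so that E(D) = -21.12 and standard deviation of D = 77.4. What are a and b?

standard deviation of D = a·standard deviation of U (a > 0), so a = 77.4/18 = 4.3.
E(D) = a·E(U) + b, so b = -21.12 − 4.3·(-8.4) = 15.

a = 4.3, b = 15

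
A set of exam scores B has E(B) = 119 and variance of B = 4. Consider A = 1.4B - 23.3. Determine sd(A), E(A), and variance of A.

sd(A) = 2.8, E(A) = 143.3, variance of A = 7.84

A = 1.4B - 23.3 is linear with a = 1.4, b = -23.3.
sd(B) = √4 = 2.
sd(A) = |a|·sd(B) = |1.4|·2 = 2.8.
E(A) = a·E(B) + b = 1.4·119 + (-23.3) = 143.3.
variance of A = a²·variance of B = 1.4²·4 = 7.84 (the additive constant -23.3 does not affect variance).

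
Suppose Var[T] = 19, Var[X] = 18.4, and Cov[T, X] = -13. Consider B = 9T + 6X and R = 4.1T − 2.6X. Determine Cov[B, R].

By bilinearity, Cov[B, R] = ac·Var[T] + bd·Var[X] + (ad+bc)·Cov[T, X], with a=9, b=6, c=4.1, d=-2.6.
ac·Var[T] = 9·4.1·19 = 701.1
bd·Var[X] = 6·(-2.6)·18.4 = -287.04
(ad+bc)·Cov[T, X] = (1.2)·(-13) = -15.6
Cov[B, R] = 701.1 + (-287.04) + (-15.6) = 398.46.

Cov[B, R] = 398.46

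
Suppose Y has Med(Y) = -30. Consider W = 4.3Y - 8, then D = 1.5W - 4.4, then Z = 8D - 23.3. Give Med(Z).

Med(Z) = -1702.5

Med(W) = 4.3·(-30) + (-8) = -137.
Med(D) = 1.5·(-137) + (-4.4) = -209.9.
Med(Z) = 8·(-209.9) + (-23.3) = -1702.5.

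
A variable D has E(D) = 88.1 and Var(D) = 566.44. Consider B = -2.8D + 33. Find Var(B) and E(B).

B = -2.8D + 33 is linear with a = -2.8, b = 33.
Var(B) = a²·Var(D) = (-2.8)²·566.44 = 4440.8896 (the additive constant 33 does not affect variance).
E(B) = a·E(D) + b = (-2.8)·88.1 + 33 = -213.68.

Var(B) = 4440.8896, E(B) = -213.68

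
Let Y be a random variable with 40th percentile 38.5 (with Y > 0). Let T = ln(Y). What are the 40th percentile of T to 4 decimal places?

40th percentile of T = 3.6507

ln(Y) is increasing, so P_{40}(T) = g(P_{40}(Y)) ≈ 3.6507.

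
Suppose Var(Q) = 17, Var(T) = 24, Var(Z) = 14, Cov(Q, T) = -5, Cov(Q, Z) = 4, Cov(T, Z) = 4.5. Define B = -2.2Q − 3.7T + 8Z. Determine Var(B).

Var(B) = 818.24

Var(B) = a²·Var(Q) + b²·Var(T) + c²·Var(Z) + 2ab·Cov(Q, T) + 2ac·Cov(Q, Z) + 2bc·Cov(T, Z), with a = -2.2, b = -3.7, c = 8.
= 82.28 + 328.56 + 896 + (-81.4) + (-140.8) + (-266.4)
= 818.24.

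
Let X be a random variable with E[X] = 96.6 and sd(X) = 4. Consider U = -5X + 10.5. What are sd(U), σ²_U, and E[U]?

sd(U) = 20, σ²_U = 400, E[U] = -472.5

U = -5X + 10.5 is linear with a = -5, b = 10.5.
sd(U) = |a|·sd(X) = |-5|·4 = 20.
σ²_X = 4² = 16.
σ²_U = a²·σ²_X = (-5)²·16 = 400 (the additive constant 10.5 does not affect variance).
E[U] = a·E[X] + b = (-5)·96.6 + 10.5 = -472.5.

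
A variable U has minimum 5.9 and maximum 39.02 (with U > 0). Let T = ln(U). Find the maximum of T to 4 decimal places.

max(T) = 3.6641

ln(U) is increasing on this domain, so max(T) comes from max(U) = 39.02: max(T) = ln(39.02) ≈ 3.6641.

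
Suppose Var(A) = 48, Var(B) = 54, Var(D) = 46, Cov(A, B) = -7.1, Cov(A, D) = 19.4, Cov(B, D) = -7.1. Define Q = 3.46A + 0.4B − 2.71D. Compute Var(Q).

Var(Q) = a²·Var(A) + b²·Var(B) + c²·Var(D) + 2ab·Cov(A, B) + 2ac·Cov(A, D) + 2bc·Cov(B, D), with a = 3.46, b = 0.4, c = -2.71.
= 574.6368 + 8.64 + 337.8286 + (-19.6528) + (-363.81208) + 15.3928
= 553.03332.

Var(Q) = 553.03332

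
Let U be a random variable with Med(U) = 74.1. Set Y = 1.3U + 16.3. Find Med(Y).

Med(Y) = 112.63

A linear map preserves order up to sign, so Med(Y) = a·Med(U) + b = 1.3·74.1 + 16.3 = 112.63.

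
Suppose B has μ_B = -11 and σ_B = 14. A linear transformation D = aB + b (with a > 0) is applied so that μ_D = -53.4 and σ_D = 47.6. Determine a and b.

σ_D = a·σ_B (a > 0), so a = 47.6/14 = 3.4.
μ_D = a·μ_B + b, so b = -53.4 − 3.4·(-11) = -16.

a = 3.4, b = -16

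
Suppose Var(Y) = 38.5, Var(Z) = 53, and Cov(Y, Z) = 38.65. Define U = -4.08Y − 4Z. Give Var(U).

Var(U) = a²·Var(Y) + b²·Var(Z) + 2ab·Cov(Y, Z) with a = -4.08, b = -4.
= (-4.08)²·38.5 + (-4)²·53 + 2·(-4.08)·(-4)·38.65
= 640.8864 + 848 + 1261.536 = 2750.4224.

Var(U) = 2750.4224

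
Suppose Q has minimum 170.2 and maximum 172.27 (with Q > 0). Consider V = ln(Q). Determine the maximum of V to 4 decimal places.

ln(Q) is increasing on this domain, so max(V) comes from max(Q) = 172.27: max(V) = ln(172.27) ≈ 5.1491.

max(V) = 5.1491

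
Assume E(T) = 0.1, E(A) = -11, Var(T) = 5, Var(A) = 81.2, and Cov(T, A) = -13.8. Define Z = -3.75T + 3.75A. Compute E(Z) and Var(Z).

E(Z) = (-3.75)·E(T) + 3.75·E(A) = (-3.75)·0.1 + 3.75·(-11) = -41.625.
Var(Z) = a²·Var(T) + b²·Var(A) + 2ab·Cov(T, A) with a = -3.75, b = 3.75.
= (-3.75)²·5 + 3.75²·81.2 + 2·(-3.75)·3.75·(-13.8)
= 70.3125 + 1141.875 + 388.125 = 1600.3125.

E(Z) = -41.625, Var(Z) = 1600.3125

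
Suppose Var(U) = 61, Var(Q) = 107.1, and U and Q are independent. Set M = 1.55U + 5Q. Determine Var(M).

Var(M) = 2824.0525

Var(M) = a²·Var(U) + b²·Var(Q) + 2ab·covariance of U and Q with a = 1.55, b = 5.
Independence gives covariance of U and Q = 0.
= 1.55²·61 + 5²·107.1 + 2·1.55·5·0
= 146.5525 + 2677.5 + 0 = 2824.0525.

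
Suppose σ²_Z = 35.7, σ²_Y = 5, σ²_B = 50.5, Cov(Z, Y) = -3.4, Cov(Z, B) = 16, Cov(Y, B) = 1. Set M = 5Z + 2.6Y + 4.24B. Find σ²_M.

σ²_M = 2446.2168

σ²_M = a²·σ²_Z + b²·σ²_Y + c²·σ²_B + 2ab·Cov(Z, Y) + 2ac·Cov(Z, B) + 2bc·Cov(Y, B), with a = 5, b = 2.6, c = 4.24.
= 892.5 + 33.8 + 907.8688 + (-88.4) + 678.4 + 22.048
= 2446.2168.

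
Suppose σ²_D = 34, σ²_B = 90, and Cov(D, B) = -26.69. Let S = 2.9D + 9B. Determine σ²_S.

σ²_S = 6182.722

σ²_S = a²·σ²_D + b²·σ²_B + 2ab·Cov(D, B) with a = 2.9, b = 9.
= 2.9²·34 + 9²·90 + 2·2.9·9·(-26.69)
= 285.94 + 7290 + (-1393.218) = 6182.722.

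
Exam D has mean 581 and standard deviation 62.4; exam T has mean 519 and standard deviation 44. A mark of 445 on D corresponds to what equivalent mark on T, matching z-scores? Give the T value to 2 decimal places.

T = 423.10

z = (445 − 581)/62.4 ≈ -2.1795.
T = 519 + z·44 = 519 + (445 − 581)·44/62.4 ≈ 423.10.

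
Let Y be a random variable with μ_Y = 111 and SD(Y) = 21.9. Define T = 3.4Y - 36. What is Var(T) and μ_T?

T = 3.4Y - 36 is linear with a = 3.4, b = -36.
Var(Y) = 21.9² = 479.61.
Var(T) = a²·Var(Y) = 3.4²·479.61 = 5544.2916 (the additive constant -36 does not affect variance).
μ_T = a·μ_Y + b = 3.4·111 + (-36) = 341.4.

Var(T) = 5544.2916, μ_T = 341.4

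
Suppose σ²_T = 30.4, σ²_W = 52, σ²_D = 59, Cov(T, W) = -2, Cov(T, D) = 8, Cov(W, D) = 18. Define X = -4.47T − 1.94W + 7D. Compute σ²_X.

σ²_X = a²·σ²_T + b²·σ²_W + c²·σ²_D + 2ab·Cov(T, W) + 2ac·Cov(T, D) + 2bc·Cov(W, D), with a = -4.47, b = -1.94, c = 7.
= 607.41936 + 195.7072 + 2891 + (-34.6872) + (-500.64) + (-488.88)
= 2669.91936.

σ²_X = 2669.91936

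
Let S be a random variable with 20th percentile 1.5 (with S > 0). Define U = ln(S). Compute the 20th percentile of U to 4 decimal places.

20th percentile of U = 0.4055

ln(S) is increasing, so P_{20}(U) = g(P_{20}(S)) ≈ 0.4055.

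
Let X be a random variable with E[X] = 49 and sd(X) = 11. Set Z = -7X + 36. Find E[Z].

E[Z] = -307

Z = -7X + 36 is linear with a = -7, b = 36.
E[Z] = a·E[X] + b = (-7)·49 + 36 = -307.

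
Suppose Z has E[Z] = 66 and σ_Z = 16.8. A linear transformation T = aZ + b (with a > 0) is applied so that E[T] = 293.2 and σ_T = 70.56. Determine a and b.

σ_T = a·σ_Z (a > 0), so a = 70.56/16.8 = 4.2.
E[T] = a·E[Z] + b, so b = 293.2 − 4.2·66 = 16.

a = 4.2, b = 16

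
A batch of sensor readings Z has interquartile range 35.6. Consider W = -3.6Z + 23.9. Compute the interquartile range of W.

IQR(W) = 128.16

Under W = aZ + b, IQR(W) = |a|·IQR(Z) = |-3.6|·35.6 = 128.16 (shifts cancel; spread scales by |a|).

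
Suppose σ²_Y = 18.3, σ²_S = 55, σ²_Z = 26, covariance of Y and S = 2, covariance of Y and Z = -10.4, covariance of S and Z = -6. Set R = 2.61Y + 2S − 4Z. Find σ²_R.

σ²_R = a²·σ²_Y + b²·σ²_S + c²·σ²_Z + 2ab·covariance of Y and S + 2ac·covariance of Y and Z + 2bc·covariance of S and Z, with a = 2.61, b = 2, c = -4.
= 124.66143 + 220 + 416 + 20.88 + 217.152 + 96
= 1094.69343.

σ²_R = 1094.69343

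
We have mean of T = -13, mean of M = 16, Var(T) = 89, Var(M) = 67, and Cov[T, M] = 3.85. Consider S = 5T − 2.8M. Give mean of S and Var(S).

mean of S = 5·mean of T + (-2.8)·mean of M = 5·(-13) + (-2.8)·16 = -109.8.
Var(S) = a²·Var(T) + b²·Var(M) + 2ab·Cov[T, M] with a = 5, b = -2.8.
= 5²·89 + (-2.8)²·67 + 2·5·(-2.8)·3.85
= 2225 + 525.28 + (-107.8) = 2642.48.

mean of S = -109.8, Var(S) = 2642.48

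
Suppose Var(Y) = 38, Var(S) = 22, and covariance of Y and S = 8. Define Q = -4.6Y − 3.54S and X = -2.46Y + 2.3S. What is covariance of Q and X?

By bilinearity, covariance of Q and X = ac·Var(Y) + bd·Var(S) + (ad+bc)·covariance of Y and S, with a=-4.6, b=-3.54, c=-2.46, d=2.3.
ac·Var(Y) = (-4.6)·(-2.46)·38 = 430.008
bd·Var(S) = (-3.54)·2.3·22 = -179.124
(ad+bc)·covariance of Y and S = (-1.8716)·8 = -14.9728
covariance of Q and X = 430.008 + (-179.124) + (-14.9728) = 235.9112.

covariance of Q and X = 235.9112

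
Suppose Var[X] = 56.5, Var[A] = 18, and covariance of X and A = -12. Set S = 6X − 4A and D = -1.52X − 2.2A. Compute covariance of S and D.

covariance of S and D = -271.44

By bilinearity, covariance of S and D = ac·Var[X] + bd·Var[A] + (ad+bc)·covariance of X and A, with a=6, b=-4, c=-1.52, d=-2.2.
ac·Var[X] = 6·(-1.52)·56.5 = -515.28
bd·Var[A] = (-4)·(-2.2)·18 = 158.4
(ad+bc)·covariance of X and A = (-7.12)·(-12) = 85.44
covariance of S and D = -515.28 + 158.4 + 85.44 = -271.44.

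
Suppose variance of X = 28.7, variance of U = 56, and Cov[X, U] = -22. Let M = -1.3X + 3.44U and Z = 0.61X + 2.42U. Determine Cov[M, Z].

Cov[M, Z] = 466.4769

By bilinearity, Cov[M, Z] = ac·variance of X + bd·variance of U + (ad+bc)·Cov[X, U], with a=-1.3, b=3.44, c=0.61, d=2.42.
ac·variance of X = (-1.3)·0.61·28.7 = -22.7591
bd·variance of U = 3.44·2.42·56 = 466.1888
(ad+bc)·Cov[X, U] = (-1.0476)·(-22) = 23.0472
Cov[M, Z] = -22.7591 + 466.1888 + 23.0472 = 466.4769.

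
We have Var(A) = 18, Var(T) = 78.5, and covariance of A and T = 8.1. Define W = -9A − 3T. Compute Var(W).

Var(W) = 2601.9

Var(W) = a²·Var(A) + b²·Var(T) + 2ab·covariance of A and T with a = -9, b = -3.
= (-9)²·18 + (-3)²·78.5 + 2·(-9)·(-3)·8.1
= 1458 + 706.5 + 437.4 = 2601.9.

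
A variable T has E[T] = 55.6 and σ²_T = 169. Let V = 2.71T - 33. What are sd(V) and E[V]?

V = 2.71T - 33 is linear with a = 2.71, b = -33.
sd(T) = √169 = 13.
sd(V) = |a|·sd(T) = |2.71|·13 = 35.23.
E[V] = a·E[T] + b = 2.71·55.6 + (-33) = 117.676.

sd(V) = 35.23, E[V] = 117.676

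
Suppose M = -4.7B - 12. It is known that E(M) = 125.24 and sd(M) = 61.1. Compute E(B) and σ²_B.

From M = -4.7B - 12: E(M) = a·E(B) + b, so E(B) = (E(M) − b)/a = (125.24 − (-12))/(-4.7) = -29.2.
σ²_M = 61.1² = 3733.21.
σ²_M = a²·σ²_B, so σ²_B = 3733.21/(-4.7)² = 169.

E(B) = -29.2, σ²_B = 169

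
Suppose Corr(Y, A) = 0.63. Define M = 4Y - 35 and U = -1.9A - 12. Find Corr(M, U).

Corr(M, U) = -0.63

Linear rescalings preserve |correlation|; the slopes 4 and -1.9 have opposite signs, so the correlation flips sign: Corr(M, U) = −Corr(Y, A) = -0.63.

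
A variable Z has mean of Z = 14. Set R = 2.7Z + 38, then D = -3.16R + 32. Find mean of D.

mean of R = 2.7·14 + 38 = 75.8.
mean of D = (-3.16)·75.8 + 32 = -207.528.

mean of D = -207.528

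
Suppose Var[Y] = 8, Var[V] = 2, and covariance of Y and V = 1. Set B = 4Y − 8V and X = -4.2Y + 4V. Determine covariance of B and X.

By bilinearity, covariance of B and X = ac·Var[Y] + bd·Var[V] + (ad+bc)·covariance of Y and V, with a=4, b=-8, c=-4.2, d=4.
ac·Var[Y] = 4·(-4.2)·8 = -134.4
bd·Var[V] = (-8)·4·2 = -64
(ad+bc)·covariance of Y and V = (49.6)·1 = 49.6
covariance of B and X = -134.4 + (-64) + 49.6 = -148.8.

covariance of B and X = -148.8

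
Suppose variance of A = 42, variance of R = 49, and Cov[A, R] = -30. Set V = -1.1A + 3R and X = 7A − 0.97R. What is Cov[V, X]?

By bilinearity, Cov[V, X] = ac·variance of A + bd·variance of R + (ad+bc)·Cov[A, R], with a=-1.1, b=3, c=7, d=-0.97.
ac·variance of A = (-1.1)·7·42 = -323.4
bd·variance of R = 3·(-0.97)·49 = -142.59
(ad+bc)·Cov[A, R] = (22.067)·(-30) = -662.01
Cov[V, X] = -323.4 + (-142.59) + (-662.01) = -1128.

Cov[V, X] = -1128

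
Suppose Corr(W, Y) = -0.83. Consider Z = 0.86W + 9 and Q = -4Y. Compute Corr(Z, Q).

Linear rescalings preserve |correlation|; the slopes 0.86 and -4 have opposite signs, so the correlation flips sign: Corr(Z, Q) = −Corr(W, Y) = 0.83.

Corr(Z, Q) = 0.83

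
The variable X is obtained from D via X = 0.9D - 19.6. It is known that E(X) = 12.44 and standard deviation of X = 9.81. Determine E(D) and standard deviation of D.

From X = 0.9D - 19.6: E(X) = a·E(D) + b, so E(D) = (E(X) − b)/a = (12.44 − (-19.6))/0.9 = 35.6.
standard deviation of X = |a|·standard deviation of D, so standard deviation of D = 9.81/|0.9| = 10.9.

E(D) = 35.6, standard deviation of D = 10.9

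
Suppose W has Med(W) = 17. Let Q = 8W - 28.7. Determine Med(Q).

Med(Q) = 107.3

A linear map preserves order up to sign, so Med(Q) = a·Med(W) + b = 8·17 + (-28.7) = 107.3.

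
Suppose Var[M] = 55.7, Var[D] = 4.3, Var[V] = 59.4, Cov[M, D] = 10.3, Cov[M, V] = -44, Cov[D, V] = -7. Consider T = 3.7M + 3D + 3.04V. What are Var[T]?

Var[T] = a²·Var[M] + b²·Var[D] + c²·Var[V] + 2ab·Cov[M, D] + 2ac·Cov[M, V] + 2bc·Cov[D, V], with a = 3.7, b = 3, c = 3.04.
= 762.533 + 38.7 + 548.95104 + 228.66 + (-989.824) + (-127.68)
= 461.34004.

Var[T] = 461.34004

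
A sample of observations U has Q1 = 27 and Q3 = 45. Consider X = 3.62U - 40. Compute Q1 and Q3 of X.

a = 3.62 > 0: Q1(X) = a·Q1(U)+b = 57.74, Q3(X) = a·Q3(U)+b = 122.9.

Q1(X) = 57.74, Q3(X) = 122.9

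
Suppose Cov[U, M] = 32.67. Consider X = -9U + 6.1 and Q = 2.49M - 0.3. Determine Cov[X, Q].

Cov[X, Q] = a·c·Cov[U, M] = (-9)·2.49·32.67 = -732.1347. Additive constants drop out.

Cov[X, Q] = -732.1347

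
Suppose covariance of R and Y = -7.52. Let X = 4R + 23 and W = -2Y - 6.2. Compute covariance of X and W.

covariance of X and W = a·c·covariance of R and Y = 4·(-2)·(-7.52) = 60.16. Additive constants drop out.

covariance of X and W = 60.16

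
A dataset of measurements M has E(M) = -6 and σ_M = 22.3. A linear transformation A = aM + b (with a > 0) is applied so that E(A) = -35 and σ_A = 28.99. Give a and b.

a = 1.3, b = -27.2

σ_A = a·σ_M (a > 0), so a = 28.99/22.3 = 1.3.
E(A) = a·E(M) + b, so b = -35 − 1.3·(-6) = -27.2.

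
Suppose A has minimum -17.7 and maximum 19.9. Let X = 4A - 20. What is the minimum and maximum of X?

min(X) = -90.8, max(X) = 59.6

a = 4 > 0, so min(X) = a·min(A)+b = 4·(-17.7) + (-20) = -90.8 and max(X) = 4·19.9 + (-20) = 59.6.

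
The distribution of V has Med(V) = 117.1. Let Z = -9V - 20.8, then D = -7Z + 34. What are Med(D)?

Med(Z) = (-9)·117.1 + (-20.8) = -1074.7.
Med(D) = (-7)·(-1074.7) + 34 = 7556.9.

Med(D) = 7556.9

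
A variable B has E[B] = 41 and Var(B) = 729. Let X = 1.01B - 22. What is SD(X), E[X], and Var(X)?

X = 1.01B - 22 is linear with a = 1.01, b = -22.
SD(B) = √729 = 27.
SD(X) = |a|·SD(B) = |1.01|·27 = 27.27.
E[X] = a·E[B] + b = 1.01·41 + (-22) = 19.41.
Var(X) = a²·Var(B) = 1.01²·729 = 743.6529 (the additive constant -22 does not affect variance).

SD(X) = 27.27, E[X] = 19.41, Var(X) = 743.6529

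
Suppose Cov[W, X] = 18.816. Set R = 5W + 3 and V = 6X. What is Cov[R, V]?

Cov[R, V] = a·c·Cov[W, X] = 5·6·18.816 = 564.48. Additive constants drop out.

Cov[R, V] = 564.48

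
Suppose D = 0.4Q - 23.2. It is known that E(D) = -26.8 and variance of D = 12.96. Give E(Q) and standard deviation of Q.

From D = 0.4Q - 23.2: E(D) = a·E(Q) + b, so E(Q) = (E(D) − b)/a = (-26.8 − (-23.2))/0.4 = -9.
standard deviation of D = √12.96 = 3.6.
standard deviation of D = |a|·standard deviation of Q, so standard deviation of Q = 3.6/|0.4| = 9.

E(Q) = -9, standard deviation of Q = 9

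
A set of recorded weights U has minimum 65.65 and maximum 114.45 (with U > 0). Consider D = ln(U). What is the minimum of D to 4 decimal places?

ln(U) is increasing on this domain, so min(D) comes from min(U) = 65.65: min(D) = ln(65.65) ≈ 4.1843.

min(D) = 4.1843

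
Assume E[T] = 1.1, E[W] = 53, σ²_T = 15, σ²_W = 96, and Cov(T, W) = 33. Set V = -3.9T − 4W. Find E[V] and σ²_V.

E[V] = (-3.9)·E[T] + (-4)·E[W] = (-3.9)·1.1 + (-4)·53 = -216.29.
σ²_V = a²·σ²_T + b²·σ²_W + 2ab·Cov(T, W) with a = -3.9, b = -4.
= (-3.9)²·15 + (-4)²·96 + 2·(-3.9)·(-4)·33
= 228.15 + 1536 + 1029.6 = 2793.75.

E[V] = -216.29, σ²_V = 2793.75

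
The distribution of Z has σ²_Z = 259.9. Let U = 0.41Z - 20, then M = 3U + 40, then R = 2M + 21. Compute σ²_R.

σ²_R = 1572.81084

σ²_U = 0.41²·259.9 = 43.68919.
σ²_M = 3²·43.68919 = 393.20271.
σ²_R = 2²·393.20271 = 1572.81084.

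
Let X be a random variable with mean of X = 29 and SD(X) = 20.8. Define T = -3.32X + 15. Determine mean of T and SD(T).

mean of T = -81.28, SD(T) = 69.056

T = -3.32X + 15 is linear with a = -3.32, b = 15.
mean of T = a·mean of X + b = (-3.32)·29 + 15 = -81.28.
SD(T) = |a|·SD(X) = |-3.32|·20.8 = 69.056.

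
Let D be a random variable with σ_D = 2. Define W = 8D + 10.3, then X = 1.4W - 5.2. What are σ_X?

σ_W = |8|·2 = 16.
σ_X = |1.4|·16 = 22.4.

σ_X = 22.4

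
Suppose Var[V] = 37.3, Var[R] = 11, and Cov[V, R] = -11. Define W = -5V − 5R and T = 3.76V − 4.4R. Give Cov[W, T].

Cov[W, T] = -494.44

By bilinearity, Cov[W, T] = ac·Var[V] + bd·Var[R] + (ad+bc)·Cov[V, R], with a=-5, b=-5, c=3.76, d=-4.4.
ac·Var[V] = (-5)·3.76·37.3 = -701.24
bd·Var[R] = (-5)·(-4.4)·11 = 242
(ad+bc)·Cov[V, R] = (3.2)·(-11) = -35.2
Cov[W, T] = -701.24 + 242 + (-35.2) = -494.44.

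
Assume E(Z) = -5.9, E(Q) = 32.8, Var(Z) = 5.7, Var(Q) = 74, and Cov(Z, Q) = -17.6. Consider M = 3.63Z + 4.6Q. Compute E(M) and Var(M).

E(M) = 129.463, Var(M) = 1053.17873

E(M) = 3.63·E(Z) + 4.6·E(Q) = 3.63·(-5.9) + 4.6·32.8 = 129.463.
Var(M) = a²·Var(Z) + b²·Var(Q) + 2ab·Cov(Z, Q) with a = 3.63, b = 4.6.
= 3.63²·5.7 + 4.6²·74 + 2·3.63·4.6·(-17.6)
= 75.10833 + 1565.84 + (-587.7696) = 1053.17873.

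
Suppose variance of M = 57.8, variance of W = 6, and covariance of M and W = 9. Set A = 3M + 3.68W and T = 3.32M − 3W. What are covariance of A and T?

By bilinearity, covariance of A and T = ac·variance of M + bd·variance of W + (ad+bc)·covariance of M and W, with a=3, b=3.68, c=3.32, d=-3.
ac·variance of M = 3·3.32·57.8 = 575.688
bd·variance of W = 3.68·(-3)·6 = -66.24
(ad+bc)·covariance of M and W = (3.2176)·9 = 28.9584
covariance of A and T = 575.688 + (-66.24) + 28.9584 = 538.4064.

covariance of A and T = 538.4064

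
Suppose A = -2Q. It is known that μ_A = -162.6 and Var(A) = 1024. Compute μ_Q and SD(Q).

μ_Q = 81.3, SD(Q) = 16

From A = -2Q: μ_A = a·μ_Q + b, so μ_Q = (μ_A − b)/a = (-162.6 − 0)/(-2) = 81.3.
SD(A) = √1024 = 32.
SD(A) = |a|·SD(Q), so SD(Q) = 32/|-2| = 16.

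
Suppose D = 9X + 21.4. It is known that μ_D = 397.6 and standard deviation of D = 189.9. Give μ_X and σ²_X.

From D = 9X + 21.4: μ_D = a·μ_X + b, so μ_X = (μ_D − b)/a = (397.6 − 21.4)/9 = 41.8.
σ²_D = 189.9² = 36062.01.
σ²_D = a²·σ²_X, so σ²_X = 36062.01/9² = 445.21.

μ_X = 41.8, σ²_X = 445.21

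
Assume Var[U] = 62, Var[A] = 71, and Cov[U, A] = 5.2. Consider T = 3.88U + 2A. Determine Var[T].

Var[T] = 1298.0768

Var[T] = a²·Var[U] + b²·Var[A] + 2ab·Cov[U, A] with a = 3.88, b = 2.
= 3.88²·62 + 2²·71 + 2·3.88·2·5.2
= 933.3728 + 284 + 80.704 = 1298.0768.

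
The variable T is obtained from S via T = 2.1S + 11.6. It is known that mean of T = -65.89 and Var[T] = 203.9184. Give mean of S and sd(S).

From T = 2.1S + 11.6: mean of T = a·mean of S + b, so mean of S = (mean of T − b)/a = (-65.89 − 11.6)/2.1 = -36.9.
sd(T) = √203.9184 = 14.28.
sd(T) = |a|·sd(S), so sd(S) = 14.28/|2.1| = 6.8.

mean of S = -36.9, sd(S) = 6.8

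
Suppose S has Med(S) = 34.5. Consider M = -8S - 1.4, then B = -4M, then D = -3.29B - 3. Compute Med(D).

Med(D) = -3653.584

Med(M) = (-8)·34.5 + (-1.4) = -277.4.
Med(B) = (-4)·(-277.4) = 1109.6.
Med(D) = (-3.29)·1109.6 + (-3) = -3653.584.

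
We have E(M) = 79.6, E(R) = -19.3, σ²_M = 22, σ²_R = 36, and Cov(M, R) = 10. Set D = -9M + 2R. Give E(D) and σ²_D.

E(D) = (-9)·E(M) + 2·E(R) = (-9)·79.6 + 2·(-19.3) = -755.
σ²_D = a²·σ²_M + b²·σ²_R + 2ab·Cov(M, R) with a = -9, b = 2.
= (-9)²·22 + 2²·36 + 2·(-9)·2·10
= 1782 + 144 + (-360) = 1566.

E(D) = -755, σ²_D = 1566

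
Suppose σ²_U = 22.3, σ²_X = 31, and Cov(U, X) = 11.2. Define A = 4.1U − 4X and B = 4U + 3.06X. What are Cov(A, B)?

Cov(A, B) = -52.4048

By bilinearity, Cov(A, B) = ac·σ²_U + bd·σ²_X + (ad+bc)·Cov(U, X), with a=4.1, b=-4, c=4, d=3.06.
ac·σ²_U = 4.1·4·22.3 = 365.72
bd·σ²_X = (-4)·3.06·31 = -379.44
(ad+bc)·Cov(U, X) = (-3.454)·11.2 = -38.6848
Cov(A, B) = 365.72 + (-379.44) + (-38.6848) = -52.4048.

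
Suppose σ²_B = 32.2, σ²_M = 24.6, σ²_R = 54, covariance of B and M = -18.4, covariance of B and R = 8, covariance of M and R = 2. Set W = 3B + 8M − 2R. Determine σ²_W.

σ²_W = a²·σ²_B + b²·σ²_M + c²·σ²_R + 2ab·covariance of B and M + 2ac·covariance of B and R + 2bc·covariance of M and R, with a = 3, b = 8, c = -2.
= 289.8 + 1574.4 + 216 + (-883.2) + (-96) + (-64)
= 1037.

σ²_W = 1037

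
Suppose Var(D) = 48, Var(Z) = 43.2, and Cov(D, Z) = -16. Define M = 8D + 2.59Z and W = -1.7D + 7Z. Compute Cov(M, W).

By bilinearity, Cov(M, W) = ac·Var(D) + bd·Var(Z) + (ad+bc)·Cov(D, Z), with a=8, b=2.59, c=-1.7, d=7.
ac·Var(D) = 8·(-1.7)·48 = -652.8
bd·Var(Z) = 2.59·7·43.2 = 783.216
(ad+bc)·Cov(D, Z) = (51.597)·(-16) = -825.552
Cov(M, W) = -652.8 + 783.216 + (-825.552) = -695.136.

Cov(M, W) = -695.136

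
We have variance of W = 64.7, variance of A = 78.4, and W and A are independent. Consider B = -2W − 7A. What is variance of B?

variance of B = a²·variance of W + b²·variance of A + 2ab·Cov(W, A) with a = -2, b = -7.
Independence gives Cov(W, A) = 0.
= (-2)²·64.7 + (-7)²·78.4 + 2·(-2)·(-7)·0
= 258.8 + 3841.6 + 0 = 4100.4.

variance of B = 4100.4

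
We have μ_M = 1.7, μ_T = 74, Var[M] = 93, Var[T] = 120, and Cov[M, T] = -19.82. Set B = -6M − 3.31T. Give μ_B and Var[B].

μ_B = -255.14, Var[B] = 3875.4816

μ_B = (-6)·μ_M + (-3.31)·μ_T = (-6)·1.7 + (-3.31)·74 = -255.14.
Var[B] = a²·Var[M] + b²·Var[T] + 2ab·Cov[M, T] with a = -6, b = -3.31.
= (-6)²·93 + (-3.31)²·120 + 2·(-6)·(-3.31)·(-19.82)
= 3348 + 1314.732 + (-787.2504) = 3875.4816.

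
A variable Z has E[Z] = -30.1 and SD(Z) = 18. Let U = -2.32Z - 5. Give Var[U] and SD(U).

Var[U] = 1743.8976, SD(U) = 41.76

U = -2.32Z - 5 is linear with a = -2.32, b = -5.
Var[Z] = 18² = 324.
Var[U] = a²·Var[Z] = (-2.32)²·324 = 1743.8976 (the additive constant -5 does not affect variance).
SD(U) = |a|·SD(Z) = |-2.32|·18 = 41.76.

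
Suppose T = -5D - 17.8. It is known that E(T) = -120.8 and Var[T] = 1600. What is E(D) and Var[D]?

From T = -5D - 17.8: E(T) = a·E(D) + b, so E(D) = (E(T) − b)/a = (-120.8 − (-17.8))/(-5) = 20.6.
Var[T] = a²·Var[D], so Var[D] = 1600/(-5)² = 64.

E(D) = 20.6, Var[D] = 64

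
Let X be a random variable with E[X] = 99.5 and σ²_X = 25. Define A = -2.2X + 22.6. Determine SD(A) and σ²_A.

A = -2.2X + 22.6 is linear with a = -2.2, b = 22.6.
SD(X) = √25 = 5.
SD(A) = |a|·SD(X) = |-2.2|·5 = 11.
σ²_A = a²·σ²_X = (-2.2)²·25 = 121 (the additive constant 22.6 does not affect variance).

SD(A) = 11, σ²_A = 121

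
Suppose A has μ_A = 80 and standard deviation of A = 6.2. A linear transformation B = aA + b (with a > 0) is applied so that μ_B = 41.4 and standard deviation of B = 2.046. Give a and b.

a = 0.33, b = 15

standard deviation of B = a·standard deviation of A (a > 0), so a = 2.046/6.2 = 0.33.
μ_B = a·μ_A + b, so b = 41.4 − 0.33·80 = 15.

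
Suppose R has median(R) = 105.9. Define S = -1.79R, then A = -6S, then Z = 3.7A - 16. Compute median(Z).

median(S) = (-1.79)·105.9 = -189.561.
median(A) = (-6)·(-189.561) = 1137.366.
median(Z) = 3.7·1137.366 + (-16) = 4192.2542.

median(Z) = 4192.2542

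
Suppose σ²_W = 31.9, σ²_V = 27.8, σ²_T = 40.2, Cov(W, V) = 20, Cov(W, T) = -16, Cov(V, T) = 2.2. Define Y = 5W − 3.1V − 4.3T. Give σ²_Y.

σ²_Y = 1934.608

σ²_Y = a²·σ²_W + b²·σ²_V + c²·σ²_T + 2ab·Cov(W, V) + 2ac·Cov(W, T) + 2bc·Cov(V, T), with a = 5, b = -3.1, c = -4.3.
= 797.5 + 267.158 + 743.298 + (-620) + 688 + 58.652
= 1934.608.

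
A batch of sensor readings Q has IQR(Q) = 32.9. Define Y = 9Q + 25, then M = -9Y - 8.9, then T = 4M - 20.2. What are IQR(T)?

IQR(T) = 10659.6

IQR(Y) = |9|·32.9 = 296.1.
IQR(M) = |-9|·296.1 = 2664.9.
IQR(T) = |4|·2664.9 = 10659.6.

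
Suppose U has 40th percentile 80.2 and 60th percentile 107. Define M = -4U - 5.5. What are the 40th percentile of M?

Since a = -4 < 0 the transformation is decreasing, reversing order: the 40th percentile of M corresponds to the 60th percentile of U.
So P_{40}(M) = a·P_{60}(U) + b = (-4)·107 + (-5.5) = -433.5.

40th percentile of M = -433.5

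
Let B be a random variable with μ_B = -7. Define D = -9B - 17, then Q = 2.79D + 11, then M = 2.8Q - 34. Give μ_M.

μ_M = 356.152

μ_D = (-9)·(-7) + (-17) = 46.
μ_Q = 2.79·46 + 11 = 139.34.
μ_M = 2.8·139.34 + (-34) = 356.152.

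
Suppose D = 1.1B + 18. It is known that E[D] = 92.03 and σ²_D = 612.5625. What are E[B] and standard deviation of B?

E[B] = 67.3, standard deviation of B = 22.5

From D = 1.1B + 18: E[D] = a·E[B] + b, so E[B] = (E[D] − b)/a = (92.03 − 18)/1.1 = 67.3.
standard deviation of D = √612.5625 = 24.75.
standard deviation of D = |a|·standard deviation of B, so standard deviation of B = 24.75/|1.1| = 22.5.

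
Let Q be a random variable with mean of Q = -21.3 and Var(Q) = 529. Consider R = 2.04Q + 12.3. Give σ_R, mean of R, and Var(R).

σ_R = 46.92, mean of R = -31.152, Var(R) = 2201.4864

R = 2.04Q + 12.3 is linear with a = 2.04, b = 12.3.
σ_Q = √529 = 23.
σ_R = |a|·σ_Q = |2.04|·23 = 46.92.
mean of R = a·mean of Q + b = 2.04·(-21.3) + 12.3 = -31.152.
Var(R) = a²·Var(Q) = 2.04²·529 = 2201.4864 (the additive constant 12.3 does not affect variance).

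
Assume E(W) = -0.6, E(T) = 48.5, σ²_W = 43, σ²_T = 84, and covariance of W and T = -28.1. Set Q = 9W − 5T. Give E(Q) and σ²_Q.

E(Q) = -247.9, σ²_Q = 8112

E(Q) = 9·E(W) + (-5)·E(T) = 9·(-0.6) + (-5)·48.5 = -247.9.
σ²_Q = a²·σ²_W + b²·σ²_T + 2ab·covariance of W and T with a = 9, b = -5.
= 9²·43 + (-5)²·84 + 2·9·(-5)·(-28.1)
= 3483 + 2100 + 2529 = 8112.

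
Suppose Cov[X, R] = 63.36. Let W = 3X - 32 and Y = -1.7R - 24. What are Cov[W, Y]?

Cov[W, Y] = a·c·Cov[X, R] = 3·(-1.7)·63.36 = -323.136. Additive constants drop out.

Cov[W, Y] = -323.136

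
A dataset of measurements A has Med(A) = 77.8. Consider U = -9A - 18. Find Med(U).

A linear map preserves order up to sign, so Med(U) = a·Med(A) + b = (-9)·77.8 + (-18) = -718.2.

Med(U) = -718.2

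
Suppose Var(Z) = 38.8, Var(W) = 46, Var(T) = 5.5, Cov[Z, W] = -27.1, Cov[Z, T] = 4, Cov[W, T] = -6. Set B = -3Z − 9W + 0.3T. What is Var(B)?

Var(B) = a²·Var(Z) + b²·Var(W) + c²·Var(T) + 2ab·Cov[Z, W] + 2ac·Cov[Z, T] + 2bc·Cov[W, T], with a = -3, b = -9, c = 0.3.
= 349.2 + 3726 + 0.495 + (-1463.4) + (-7.2) + 32.4
= 2637.495.

Var(B) = 2637.495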